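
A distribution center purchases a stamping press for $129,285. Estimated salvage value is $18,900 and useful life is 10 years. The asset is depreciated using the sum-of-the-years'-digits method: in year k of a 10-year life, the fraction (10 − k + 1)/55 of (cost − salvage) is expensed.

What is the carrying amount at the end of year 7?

Depreciable base = $129,285 − $18,900 = $110,385.
Sum of the years' digits = 10+9+8+7+6+5+4+3+2+1 = 55.
Year 1: $110,385 × 10/55 = $20,070. Book value $109,215.
Year 2: $110,385 × 9/55 = $18,063. Book value $91,152.
Year 3: $110,385 × 8/55 = $16,056. Book value $75,096.
Year 4: $110,385 × 7/55 = $14,049. Book value $61,047.
Year 5: $110,385 × 6/55 = $12,042. Book value $49,005.
Year 6: $110,385 × 5/55 = $10,035. Book value $38,970.
Year 7: $110,385 × 4/55 = $8,028. Book value $30,942.

$30,942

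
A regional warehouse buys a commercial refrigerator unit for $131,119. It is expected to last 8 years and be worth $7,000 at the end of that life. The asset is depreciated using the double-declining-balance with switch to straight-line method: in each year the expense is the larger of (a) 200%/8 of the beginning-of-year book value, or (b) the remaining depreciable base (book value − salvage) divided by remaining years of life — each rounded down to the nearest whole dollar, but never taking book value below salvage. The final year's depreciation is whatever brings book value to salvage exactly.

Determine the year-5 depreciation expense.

$10,372

Depreciable base = $131,119 − $7,000 = $124,119.
Year 1: DB = ⌊$131,119 × 200%/8⌋ = $32,779; SL = ⌊$124,119/8⌋ = $15,514 → take DB $32,779. Book value $98,340.
Year 2: DB = ⌊$98,340 × 200%/8⌋ = $24,585; SL = ⌊$91,340/7⌋ = $13,048 → take DB $24,585. Book value $73,755.
Year 3: DB = ⌊$73,755 × 200%/8⌋ = $18,438; SL = ⌊$66,755/6⌋ = $11,125 → take DB $18,438. Book value $55,317.
Year 4: DB = ⌊$55,317 × 200%/8⌋ = $13,829; SL = ⌊$48,317/5⌋ = $9,663 → take DB $13,829. Book value $41,488.
Year 5: DB = ⌊$41,488 × 200%/8⌋ = $10,372; SL = ⌊$34,488/4⌋ = $8,622 → take DB $10,372. Book value $31,116.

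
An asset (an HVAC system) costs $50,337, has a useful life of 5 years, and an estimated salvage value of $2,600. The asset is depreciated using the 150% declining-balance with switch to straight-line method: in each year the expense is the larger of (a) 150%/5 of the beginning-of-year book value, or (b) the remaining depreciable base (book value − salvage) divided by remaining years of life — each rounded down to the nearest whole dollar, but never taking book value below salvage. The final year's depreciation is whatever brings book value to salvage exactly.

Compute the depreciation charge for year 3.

Depreciable base = $50,337 − $2,600 = $47,737.
Year 1: DB = ⌊$50,337 × 150%/5⌋ = $15,101; SL = ⌊$47,737/5⌋ = $9,547 → take DB $15,101. Book value $35,236.
Year 2: DB = ⌊$35,236 × 150%/5⌋ = $10,570; SL = ⌊$32,636/4⌋ = $8,159 → take DB $10,570. Book value $24,666.
Year 3: DB = ⌊$24,666 × 150%/5⌋ = $7,399; SL = ⌊$22,066/3⌋ = $7,355 → take DB $7,399. Book value $17,267.

$7,399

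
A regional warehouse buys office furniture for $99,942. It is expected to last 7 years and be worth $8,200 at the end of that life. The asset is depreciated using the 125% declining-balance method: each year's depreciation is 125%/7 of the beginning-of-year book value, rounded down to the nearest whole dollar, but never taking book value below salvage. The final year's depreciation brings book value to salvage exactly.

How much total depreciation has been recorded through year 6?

Depreciable base = $99,942 − $8,200 = $91,742.
Year 1: ⌊$99,942 × 125%/7⌋ = $17,846. Book value $82,096.
Year 2: ⌊$82,096 × 125%/7⌋ = $14,660. Book value $67,436.
Year 3: ⌊$67,436 × 125%/7⌋ = $12,042. Book value $55,394.
Year 4: ⌊$55,394 × 125%/7⌋ = $9,891. Book value $45,503.
Year 5: ⌊$45,503 × 125%/7⌋ = $8,125. Book value $37,378.
Year 6: ⌊$37,378 × 125%/7⌋ = $6,674. Book value $30,704.
Accumulated through year 6 = $99,942 − $30,704 = $69,238.

$69,238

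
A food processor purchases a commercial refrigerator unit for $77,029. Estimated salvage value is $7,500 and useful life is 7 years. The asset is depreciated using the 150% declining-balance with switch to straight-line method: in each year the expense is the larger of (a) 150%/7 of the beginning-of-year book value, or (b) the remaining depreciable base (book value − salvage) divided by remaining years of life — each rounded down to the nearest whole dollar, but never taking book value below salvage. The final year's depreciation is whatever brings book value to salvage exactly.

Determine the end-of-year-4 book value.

$29,358

Depreciable base = $77,029 − $7,500 = $69,529.
Year 1: DB = ⌊$77,029 × 150%/7⌋ = $16,506; SL = ⌊$69,529/7⌋ = $9,932 → take DB $16,506. Book value $60,523.
Year 2: DB = ⌊$60,523 × 150%/7⌋ = $12,969; SL = ⌊$53,023/6⌋ = $8,837 → take DB $12,969. Book value $47,554.
Year 3: DB = ⌊$47,554 × 150%/7⌋ = $10,190; SL = ⌊$40,054/5⌋ = $8,010 → take DB $10,190. Book value $37,364.
Year 4: DB = ⌊$37,364 × 150%/7⌋ = $8,006; SL = ⌊$29,864/4⌋ = $7,466 → take DB $8,006. Book value $29,358.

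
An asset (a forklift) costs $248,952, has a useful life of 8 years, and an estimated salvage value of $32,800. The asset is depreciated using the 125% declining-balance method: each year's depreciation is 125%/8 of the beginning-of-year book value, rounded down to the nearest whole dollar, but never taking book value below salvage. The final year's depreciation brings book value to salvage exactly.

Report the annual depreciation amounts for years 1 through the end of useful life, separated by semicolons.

$38,898; $32,820; $27,692; $23,365; $19,715; $16,634; $14,035; $42,993

Depreciable base = $248,952 − $32,800 = $216,152.
Year 1: ⌊$248,952 × 125%/8⌋ = $38,898. Book value $210,054.
Year 2: ⌊$210,054 × 125%/8⌋ = $32,820. Book value $177,234.
Year 3: ⌊$177,234 × 125%/8⌋ = $27,692. Book value $149,542.
Year 4: ⌊$149,542 × 125%/8⌋ = $23,365. Book value $126,177.
Year 5: ⌊$126,177 × 125%/8⌋ = $19,715. Book value $106,462.
Year 6: ⌊$106,462 × 125%/8⌋ = $16,634. Book value $89,828.
Year 7: ⌊$89,828 × 125%/8⌋ = $14,035. Book value $75,793.
Year 8 (final): $75,793 − $32,800 = $42,993. Book value $32,800.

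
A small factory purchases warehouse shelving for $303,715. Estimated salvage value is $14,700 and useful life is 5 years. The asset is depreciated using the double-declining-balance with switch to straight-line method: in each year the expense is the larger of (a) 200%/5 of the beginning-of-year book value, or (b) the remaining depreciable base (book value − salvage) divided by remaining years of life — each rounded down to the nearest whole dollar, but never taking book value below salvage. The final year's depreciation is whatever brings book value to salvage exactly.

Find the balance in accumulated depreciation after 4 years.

Depreciable base = $303,715 − $14,700 = $289,015.
Year 1: DB = ⌊$303,715 × 200%/5⌋ = $121,486; SL = ⌊$289,015/5⌋ = $57,803 → take DB $121,486. Book value $182,229.
Year 2: DB = ⌊$182,229 × 200%/5⌋ = $72,891; SL = ⌊$167,529/4⌋ = $41,882 → take DB $72,891. Book value $109,338.
Year 3: DB = ⌊$109,338 × 200%/5⌋ = $43,735; SL = ⌊$94,638/3⌋ = $31,546 → take DB $43,735. Book value $65,603.
Year 4: DB = ⌊$65,603 × 200%/5⌋ = $26,241; SL = ⌊$50,903/2⌋ = $25,451 → take DB $26,241. Book value $39,362.
Accumulated through year 4 = $303,715 − $39,362 = $264,353.

$264,353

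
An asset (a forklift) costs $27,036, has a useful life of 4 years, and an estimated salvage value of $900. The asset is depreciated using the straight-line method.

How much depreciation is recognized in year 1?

Depreciable base = $27,036 − $900 = $26,136.
Annual expense = $26,136 / 4 = $6,534.

$6,534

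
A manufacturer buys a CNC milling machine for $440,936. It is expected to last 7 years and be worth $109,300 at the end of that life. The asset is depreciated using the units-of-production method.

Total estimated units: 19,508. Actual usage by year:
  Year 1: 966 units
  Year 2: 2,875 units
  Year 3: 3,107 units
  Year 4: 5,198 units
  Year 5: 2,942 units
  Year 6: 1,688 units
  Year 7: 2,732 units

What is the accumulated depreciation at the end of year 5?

Depreciable base = $440,936 − $109,300 = $331,636.
Rate = $331,636 / 19,508 units = $17 per unit.
Year 1: 966 × $17 = $16,422. Book value $424,514.
Year 2: 2,875 × $17 = $48,875. Book value $375,639.
Year 3: 3,107 × $17 = $52,819. Book value $322,820.
Year 4: 5,198 × $17 = $88,366. Book value $234,454.
Year 5: 2,942 × $17 = $50,014. Book value $184,440.
Accumulated through year 5 = $440,936 − $184,440 = $256,496.

$256,496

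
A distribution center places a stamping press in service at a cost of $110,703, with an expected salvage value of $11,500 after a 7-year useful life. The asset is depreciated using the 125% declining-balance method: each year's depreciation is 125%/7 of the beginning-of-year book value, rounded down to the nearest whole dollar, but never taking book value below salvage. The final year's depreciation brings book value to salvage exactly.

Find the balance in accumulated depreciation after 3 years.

Depreciable base = $110,703 − $11,500 = $99,203.
Year 1: ⌊$110,703 × 125%/7⌋ = $19,768. Book value $90,935.
Year 2: ⌊$90,935 × 125%/7⌋ = $16,238. Book value $74,697.
Year 3: ⌊$74,697 × 125%/7⌋ = $13,338. Book value $61,359.
Accumulated through year 3 = $110,703 − $61,359 = $49,344.

$49,344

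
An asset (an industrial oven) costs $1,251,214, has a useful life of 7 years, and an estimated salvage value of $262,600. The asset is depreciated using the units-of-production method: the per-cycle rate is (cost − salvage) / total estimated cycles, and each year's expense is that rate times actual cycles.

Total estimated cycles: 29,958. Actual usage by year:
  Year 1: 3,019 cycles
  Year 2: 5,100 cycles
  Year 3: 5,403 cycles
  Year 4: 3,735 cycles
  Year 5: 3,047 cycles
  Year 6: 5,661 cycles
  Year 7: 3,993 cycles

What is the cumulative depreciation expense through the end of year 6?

Depreciable base = $1,251,214 − $262,600 = $988,614.
Rate = $988,614 / 29,958 cycles = $33 per cycle.
Year 1: 3,019 × $33 = $99,627. Book value $1,151,587.
Year 2: 5,100 × $33 = $168,300. Book value $983,287.
Year 3: 5,403 × $33 = $178,299. Book value $804,988.
Year 4: 3,735 × $33 = $123,255. Book value $681,733.
Year 5: 3,047 × $33 = $100,551. Book value $581,182.
Year 6: 5,661 × $33 = $186,813. Book value $394,369.
Accumulated through year 6 = $1,251,214 − $394,369 = $856,845.

$856,845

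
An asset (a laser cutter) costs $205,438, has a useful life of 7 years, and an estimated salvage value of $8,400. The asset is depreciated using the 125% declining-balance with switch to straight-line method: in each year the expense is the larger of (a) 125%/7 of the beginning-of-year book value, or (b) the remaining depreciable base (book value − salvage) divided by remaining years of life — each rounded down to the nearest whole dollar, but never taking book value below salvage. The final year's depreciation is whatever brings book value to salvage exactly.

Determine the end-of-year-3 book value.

$112,576

Depreciable base = $205,438 − $8,400 = $197,038.
Year 1: DB = ⌊$205,438 × 125%/7⌋ = $36,685; SL = ⌊$197,038/7⌋ = $28,148 → take DB $36,685. Book value $168,753.
Year 2: DB = ⌊$168,753 × 125%/7⌋ = $30,134; SL = ⌊$160,353/6⌋ = $26,725 → take DB $30,134. Book value $138,619.
Year 3: DB = ⌊$138,619 × 125%/7⌋ = $24,753; SL = ⌊$130,219/5⌋ = $26,043 → take SL $26,043. Book value $112,576.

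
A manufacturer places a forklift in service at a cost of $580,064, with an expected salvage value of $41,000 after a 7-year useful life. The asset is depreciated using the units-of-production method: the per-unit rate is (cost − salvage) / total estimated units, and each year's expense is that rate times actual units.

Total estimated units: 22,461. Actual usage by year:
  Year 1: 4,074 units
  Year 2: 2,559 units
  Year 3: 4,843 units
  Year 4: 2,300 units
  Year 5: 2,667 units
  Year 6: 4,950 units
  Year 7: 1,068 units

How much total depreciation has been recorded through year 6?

$513,432

Depreciable base = $580,064 − $41,000 = $539,064.
Rate = $539,064 / 22,461 units = $24 per unit.
Year 1: 4,074 × $24 = $97,776. Book value $482,288.
Year 2: 2,559 × $24 = $61,416. Book value $420,872.
Year 3: 4,843 × $24 = $116,232. Book value $304,640.
Year 4: 2,300 × $24 = $55,200. Book value $249,440.
Year 5: 2,667 × $24 = $64,008. Book value $185,432.
Year 6: 4,950 × $24 = $118,800. Book value $66,632.
Accumulated through year 6 = $580,064 − $66,632 = $513,432.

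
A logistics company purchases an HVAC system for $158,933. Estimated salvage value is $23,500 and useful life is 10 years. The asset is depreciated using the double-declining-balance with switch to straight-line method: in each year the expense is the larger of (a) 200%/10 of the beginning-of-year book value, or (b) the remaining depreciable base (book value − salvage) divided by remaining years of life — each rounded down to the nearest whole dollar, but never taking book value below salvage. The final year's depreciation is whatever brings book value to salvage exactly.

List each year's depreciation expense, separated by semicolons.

$31,786; $25,429; $20,343; $16,275; $13,020; $10,416; $8,332; $6,666; $3,166; $0

Depreciable base = $158,933 − $23,500 = $135,433.
Year 1: DB = ⌊$158,933 × 200%/10⌋ = $31,786; SL = ⌊$135,433/10⌋ = $13,543 → take DB $31,786. Book value $127,147.
Year 2: DB = ⌊$127,147 × 200%/10⌋ = $25,429; SL = ⌊$103,647/9⌋ = $11,516 → take DB $25,429. Book value $101,718.
Year 3: DB = ⌊$101,718 × 200%/10⌋ = $20,343; SL = ⌊$78,218/8⌋ = $9,777 → take DB $20,343. Book value $81,375.
Year 4: DB = ⌊$81,375 × 200%/10⌋ = $16,275; SL = ⌊$57,875/7⌋ = $8,267 → take DB $16,275. Book value $65,100.
Year 5: DB = ⌊$65,100 × 200%/10⌋ = $13,020; SL = ⌊$41,600/6⌋ = $6,933 → take DB $13,020. Book value $52,080.
Year 6: DB = ⌊$52,080 × 200%/10⌋ = $10,416; SL = ⌊$28,580/5⌋ = $5,716 → take DB $10,416. Book value $41,664.
Year 7: DB = ⌊$41,664 × 200%/10⌋ = $8,332; SL = ⌊$18,164/4⌋ = $4,541 → take DB $8,332. Book value $33,332.
Year 8: DB = ⌊$33,332 × 200%/10⌋ = $6,666; SL = ⌊$9,832/3⌋ = $3,277 → take DB $6,666. Book value $26,666.
Year 9: DB = ⌊$26,666 × 200%/10⌋ = $5,333; SL = ⌊$3,166/2⌋ = $1,583 → take DB $5,333, capped at $3,166. Book value $23,500.
Year 10 (final): $23,500 − $23,500 = $0. Book value $23,500.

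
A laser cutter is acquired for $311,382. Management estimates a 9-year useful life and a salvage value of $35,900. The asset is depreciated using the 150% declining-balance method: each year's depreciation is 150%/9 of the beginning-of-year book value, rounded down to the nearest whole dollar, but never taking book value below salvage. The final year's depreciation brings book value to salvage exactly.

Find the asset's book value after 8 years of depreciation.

$72,420

Depreciable base = $311,382 − $35,900 = $275,482.
Year 1: ⌊$311,382 × 150%/9⌋ = $51,897. Book value $259,485.
Year 2: ⌊$259,485 × 150%/9⌋ = $43,247. Book value $216,238.
Year 3: ⌊$216,238 × 150%/9⌋ = $36,039. Book value $180,199.
Year 4: ⌊$180,199 × 150%/9⌋ = $30,033. Book value $150,166.
Year 5: ⌊$150,166 × 150%/9⌋ = $25,027. Book value $125,139.
Year 6: ⌊$125,139 × 150%/9⌋ = $20,856. Book value $104,283.
Year 7: ⌊$104,283 × 150%/9⌋ = $17,380. Book value $86,903.
Year 8: ⌊$86,903 × 150%/9⌋ = $14,483. Book value $72,420.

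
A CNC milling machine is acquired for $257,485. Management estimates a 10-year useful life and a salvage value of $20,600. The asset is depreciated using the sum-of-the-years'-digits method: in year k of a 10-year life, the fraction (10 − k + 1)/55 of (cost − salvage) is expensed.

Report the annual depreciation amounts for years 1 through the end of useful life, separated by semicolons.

Depreciable base = $257,485 − $20,600 = $236,885.
Sum of the years' digits = 10+9+8+7+6+5+4+3+2+1 = 55.
Year 1: $236,885 × 10/55 = $43,070. Book value $214,415.
Year 2: $236,885 × 9/55 = $38,763. Book value $175,652.
Year 3: $236,885 × 8/55 = $34,456. Book value $141,196.
Year 4: $236,885 × 7/55 = $30,149. Book value $111,047.
Year 5: $236,885 × 6/55 = $25,842. Book value $85,205.
Year 6: $236,885 × 5/55 = $21,535. Book value $63,670.
Year 7: $236,885 × 4/55 = $17,228. Book value $46,442.
Year 8: $236,885 × 3/55 = $12,921. Book value $33,521.
Year 9: $236,885 × 2/55 = $8,614. Book value $24,907.
Year 10: $236,885 × 1/55 = $4,307. Book value $20,600.

$43,070; $38,763; $34,456; $30,149; $25,842; $21,535; $17,228; $12,921; $8,614; $4,307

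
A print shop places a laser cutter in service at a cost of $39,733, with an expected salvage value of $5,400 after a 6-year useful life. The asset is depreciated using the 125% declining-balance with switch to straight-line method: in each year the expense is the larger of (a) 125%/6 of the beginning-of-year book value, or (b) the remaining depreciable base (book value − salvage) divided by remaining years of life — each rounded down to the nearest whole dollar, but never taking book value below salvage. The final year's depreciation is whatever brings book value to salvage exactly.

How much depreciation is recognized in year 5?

$4,772

Depreciable base = $39,733 − $5,400 = $34,333.
Year 1: DB = ⌊$39,733 × 125%/6⌋ = $8,277; SL = ⌊$34,333/6⌋ = $5,722 → take DB $8,277. Book value $31,456.
Year 2: DB = ⌊$31,456 × 125%/6⌋ = $6,553; SL = ⌊$26,056/5⌋ = $5,211 → take DB $6,553. Book value $24,903.
Year 3: DB = ⌊$24,903 × 125%/6⌋ = $5,188; SL = ⌊$19,503/4⌋ = $4,875 → take DB $5,188. Book value $19,715.
Year 4: DB = ⌊$19,715 × 125%/6⌋ = $4,107; SL = ⌊$14,315/3⌋ = $4,771 → take SL $4,771. Book value $14,944.
Year 5: DB = ⌊$14,944 × 125%/6⌋ = $3,113; SL = ⌊$9,544/2⌋ = $4,772 → take SL $4,772. Book value $10,172.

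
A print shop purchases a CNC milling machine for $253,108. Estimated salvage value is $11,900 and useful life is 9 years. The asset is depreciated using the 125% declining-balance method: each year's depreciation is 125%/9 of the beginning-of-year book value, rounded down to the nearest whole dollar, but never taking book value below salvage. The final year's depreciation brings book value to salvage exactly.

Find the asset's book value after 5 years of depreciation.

Depreciable base = $253,108 − $11,900 = $241,208.
Year 1: ⌊$253,108 × 125%/9⌋ = $35,153. Book value $217,955.
Year 2: ⌊$217,955 × 125%/9⌋ = $30,271. Book value $187,684.
Year 3: ⌊$187,684 × 125%/9⌋ = $26,067. Book value $161,617.
Year 4: ⌊$161,617 × 125%/9⌋ = $22,446. Book value $139,171.
Year 5: ⌊$139,171 × 125%/9⌋ = $19,329. Book value $119,842.

$119,842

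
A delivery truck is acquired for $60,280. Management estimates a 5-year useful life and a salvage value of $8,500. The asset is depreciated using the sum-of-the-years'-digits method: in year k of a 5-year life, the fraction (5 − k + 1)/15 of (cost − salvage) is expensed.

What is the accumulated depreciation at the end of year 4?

$48,328

Depreciable base = $60,280 − $8,500 = $51,780.
Sum of the years' digits = 5+4+3+2+1 = 15.
Year 1: $51,780 × 5/15 = $17,260. Book value $43,020.
Year 2: $51,780 × 4/15 = $13,808. Book value $29,212.
Year 3: $51,780 × 3/15 = $10,356. Book value $18,856.
Year 4: $51,780 × 2/15 = $6,904. Book value $11,952.
Accumulated through year 4 = $60,280 − $11,952 = $48,328.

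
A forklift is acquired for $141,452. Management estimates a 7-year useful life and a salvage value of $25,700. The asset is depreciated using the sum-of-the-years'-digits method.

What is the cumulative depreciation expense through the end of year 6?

Depreciable base = $141,452 − $25,700 = $115,752.
Sum of the years' digits = 7+6+5+4+3+2+1 = 28.
Year 1: $115,752 × 7/28 = $28,938. Book value $112,514.
Year 2: $115,752 × 6/28 = $24,804. Book value $87,710.
Year 3: $115,752 × 5/28 = $20,670. Book value $67,040.
Year 4: $115,752 × 4/28 = $16,536. Book value $50,504.
Year 5: $115,752 × 3/28 = $12,402. Book value $38,102.
Year 6: $115,752 × 2/28 = $8,268. Book value $29,834.
Accumulated through year 6 = $141,452 − $29,834 = $111,618.

$111,618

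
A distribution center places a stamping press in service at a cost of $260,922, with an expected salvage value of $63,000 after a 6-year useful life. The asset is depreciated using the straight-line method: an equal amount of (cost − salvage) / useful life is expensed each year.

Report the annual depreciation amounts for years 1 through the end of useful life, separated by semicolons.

$32,987; $32,987; $32,987; $32,987; $32,987; $32,987

Depreciable base = $260,922 − $63,000 = $197,922.
Annual expense = $197,922 / 6 = $32,987.
End of year 1: book value $227,935.
End of year 2: book value $194,948.
End of year 3: book value $161,961.
End of year 4: book value $128,974.
End of year 5: book value $95,987.
End of year 6: book value $63,000.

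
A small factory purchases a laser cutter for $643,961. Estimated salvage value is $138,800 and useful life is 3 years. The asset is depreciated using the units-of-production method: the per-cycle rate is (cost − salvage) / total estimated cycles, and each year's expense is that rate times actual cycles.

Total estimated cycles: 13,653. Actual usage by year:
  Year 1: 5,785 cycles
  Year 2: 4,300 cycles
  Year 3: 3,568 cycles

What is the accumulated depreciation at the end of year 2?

$373,145

Depreciable base = $643,961 − $138,800 = $505,161.
Rate = $505,161 / 13,653 cycles = $37 per cycle.
Year 1: 5,785 × $37 = $214,045. Book value $429,916.
Year 2: 4,300 × $37 = $159,100. Book value $270,816.
Accumulated through year 2 = $643,961 − $270,816 = $373,145.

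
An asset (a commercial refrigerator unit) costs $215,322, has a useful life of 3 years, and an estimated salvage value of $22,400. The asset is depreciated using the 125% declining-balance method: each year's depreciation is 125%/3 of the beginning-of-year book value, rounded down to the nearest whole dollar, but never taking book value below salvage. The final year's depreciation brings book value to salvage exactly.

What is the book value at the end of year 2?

$73,270

Depreciable base = $215,322 − $22,400 = $192,922.
Year 1: ⌊$215,322 × 125%/3⌋ = $89,717. Book value $125,605.
Year 2: ⌊$125,605 × 125%/3⌋ = $52,335. Book value $73,270.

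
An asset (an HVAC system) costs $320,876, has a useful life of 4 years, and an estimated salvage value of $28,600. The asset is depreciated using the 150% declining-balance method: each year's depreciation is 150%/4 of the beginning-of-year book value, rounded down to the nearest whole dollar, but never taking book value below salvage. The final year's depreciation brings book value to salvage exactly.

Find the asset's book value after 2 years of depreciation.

$125,343

Depreciable base = $320,876 − $28,600 = $292,276.
Year 1: ⌊$320,876 × 150%/4⌋ = $120,328. Book value $200,548.
Year 2: ⌊$200,548 × 150%/4⌋ = $75,205. Book value $125,343.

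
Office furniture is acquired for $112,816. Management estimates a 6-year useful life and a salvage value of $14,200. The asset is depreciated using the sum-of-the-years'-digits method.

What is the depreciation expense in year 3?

$18,784

Depreciable base = $112,816 − $14,200 = $98,616.
Sum of the years' digits = 6+5+4+3+2+1 = 21.
Year 1: $98,616 × 6/21 = $28,176. Book value $84,640.
Year 2: $98,616 × 5/21 = $23,480. Book value $61,160.
Year 3: $98,616 × 4/21 = $18,784. Book value $42,376.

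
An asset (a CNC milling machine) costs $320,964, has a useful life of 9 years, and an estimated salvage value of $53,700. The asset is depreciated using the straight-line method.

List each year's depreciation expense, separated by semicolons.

Depreciable base = $320,964 − $53,700 = $267,264.
Annual expense = $267,264 / 9 = $29,696.
End of year 1: book value $291,268.
End of year 2: book value $261,572.
End of year 3: book value $231,876.
End of year 4: book value $202,180.
End of year 5: book value $172,484.
End of year 6: book value $142,788.
End of year 7: book value $113,092.
End of year 8: book value $83,396.
End of year 9: book value $53,700.

$29,696; $29,696; $29,696; $29,696; $29,696; $29,696; $29,696; $29,696; $29,696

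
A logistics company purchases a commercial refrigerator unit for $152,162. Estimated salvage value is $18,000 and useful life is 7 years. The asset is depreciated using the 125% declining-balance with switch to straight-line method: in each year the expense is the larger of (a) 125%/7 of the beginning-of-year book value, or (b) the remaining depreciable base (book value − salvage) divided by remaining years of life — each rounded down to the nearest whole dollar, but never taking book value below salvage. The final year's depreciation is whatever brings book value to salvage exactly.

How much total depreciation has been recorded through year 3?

$67,824

Depreciable base = $152,162 − $18,000 = $134,162.
Year 1: DB = ⌊$152,162 × 125%/7⌋ = $27,171; SL = ⌊$134,162/7⌋ = $19,166 → take DB $27,171. Book value $124,991.
Year 2: DB = ⌊$124,991 × 125%/7⌋ = $22,319; SL = ⌊$106,991/6⌋ = $17,831 → take DB $22,319. Book value $102,672.
Year 3: DB = ⌊$102,672 × 125%/7⌋ = $18,334; SL = ⌊$84,672/5⌋ = $16,934 → take DB $18,334. Book value $84,338.
Accumulated through year 3 = $152,162 − $84,338 = $67,824.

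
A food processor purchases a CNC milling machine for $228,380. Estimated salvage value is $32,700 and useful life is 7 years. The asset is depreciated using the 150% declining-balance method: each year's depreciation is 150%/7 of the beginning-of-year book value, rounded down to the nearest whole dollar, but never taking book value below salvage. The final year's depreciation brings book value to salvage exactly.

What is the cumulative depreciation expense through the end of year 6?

Depreciable base = $228,380 − $32,700 = $195,680.
Year 1: ⌊$228,380 × 150%/7⌋ = $48,938. Book value $179,442.
Year 2: ⌊$179,442 × 150%/7⌋ = $38,451. Book value $140,991.
Year 3: ⌊$140,991 × 150%/7⌋ = $30,212. Book value $110,779.
Year 4: ⌊$110,779 × 150%/7⌋ = $23,738. Book value $87,041.
Year 5: ⌊$87,041 × 150%/7⌋ = $18,651. Book value $68,390.
Year 6: ⌊$68,390 × 150%/7⌋ = $14,655. Book value $53,735.
Accumulated through year 6 = $228,380 − $53,735 = $174,645.

$174,645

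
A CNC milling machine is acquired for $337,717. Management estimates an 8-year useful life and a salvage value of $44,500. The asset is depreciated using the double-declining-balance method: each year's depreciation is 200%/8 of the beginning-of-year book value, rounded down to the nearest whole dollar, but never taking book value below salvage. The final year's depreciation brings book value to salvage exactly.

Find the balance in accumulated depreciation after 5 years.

Depreciable base = $337,717 − $44,500 = $293,217.
Year 1: ⌊$337,717 × 200%/8⌋ = $84,429. Book value $253,288.
Year 2: ⌊$253,288 × 200%/8⌋ = $63,322. Book value $189,966.
Year 3: ⌊$189,966 × 200%/8⌋ = $47,491. Book value $142,475.
Year 4: ⌊$142,475 × 200%/8⌋ = $35,618. Book value $106,857.
Year 5: ⌊$106,857 × 200%/8⌋ = $26,714. Book value $80,143.
Accumulated through year 5 = $337,717 − $80,143 = $257,574.

$257,574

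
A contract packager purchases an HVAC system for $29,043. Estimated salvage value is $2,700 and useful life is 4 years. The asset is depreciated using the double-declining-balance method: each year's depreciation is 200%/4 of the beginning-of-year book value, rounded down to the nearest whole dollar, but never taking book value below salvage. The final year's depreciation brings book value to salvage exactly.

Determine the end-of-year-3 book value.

$3,631

Depreciable base = $29,043 − $2,700 = $26,343.
Year 1: ⌊$29,043 × 200%/4⌋ = $14,521. Book value $14,522.
Year 2: ⌊$14,522 × 200%/4⌋ = $7,261. Book value $7,261.
Year 3: ⌊$7,261 × 200%/4⌋ = $3,630. Book value $3,631.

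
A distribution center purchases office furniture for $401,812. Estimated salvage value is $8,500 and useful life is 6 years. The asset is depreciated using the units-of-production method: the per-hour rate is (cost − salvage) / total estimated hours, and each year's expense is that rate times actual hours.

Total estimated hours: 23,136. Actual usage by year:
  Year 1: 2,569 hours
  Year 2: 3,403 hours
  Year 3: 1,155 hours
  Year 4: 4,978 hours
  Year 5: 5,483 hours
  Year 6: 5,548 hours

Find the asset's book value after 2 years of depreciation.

Depreciable base = $401,812 − $8,500 = $393,312.
Rate = $393,312 / 23,136 hours = $17 per hour.
Year 1: 2,569 × $17 = $43,673. Book value $358,139.
Year 2: 3,403 × $17 = $57,851. Book value $300,288.

$300,288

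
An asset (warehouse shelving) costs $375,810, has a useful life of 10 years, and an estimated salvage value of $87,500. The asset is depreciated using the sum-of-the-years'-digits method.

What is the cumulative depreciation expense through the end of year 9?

Depreciable base = $375,810 − $87,500 = $288,310.
Sum of the years' digits = 10+9+8+7+6+5+4+3+2+1 = 55.
Year 1: $288,310 × 10/55 = $52,420. Book value $323,390.
Year 2: $288,310 × 9/55 = $47,178. Book value $276,212.
Year 3: $288,310 × 8/55 = $41,936. Book value $234,276.
Year 4: $288,310 × 7/55 = $36,694. Book value $197,582.
Year 5: $288,310 × 6/55 = $31,452. Book value $166,130.
Year 6: $288,310 × 5/55 = $26,210. Book value $139,920.
Year 7: $288,310 × 4/55 = $20,968. Book value $118,952.
Year 8: $288,310 × 3/55 = $15,726. Book value $103,226.
Year 9: $288,310 × 2/55 = $10,484. Book value $92,742.
Accumulated through year 9 = $375,810 − $92,742 = $283,068.

$283,068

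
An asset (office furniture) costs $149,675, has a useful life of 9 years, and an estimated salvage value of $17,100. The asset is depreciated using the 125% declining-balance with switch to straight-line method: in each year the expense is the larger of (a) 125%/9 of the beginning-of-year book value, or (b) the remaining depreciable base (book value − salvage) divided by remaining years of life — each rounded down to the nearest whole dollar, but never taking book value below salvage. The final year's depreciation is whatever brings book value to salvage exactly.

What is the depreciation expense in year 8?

Depreciable base = $149,675 − $17,100 = $132,575.
Year 1: DB = ⌊$149,675 × 125%/9⌋ = $20,788; SL = ⌊$132,575/9⌋ = $14,730 → take DB $20,788. Book value $128,887.
Year 2: DB = ⌊$128,887 × 125%/9⌋ = $17,900; SL = ⌊$111,787/8⌋ = $13,973 → take DB $17,900. Book value $110,987.
Year 3: DB = ⌊$110,987 × 125%/9⌋ = $15,414; SL = ⌊$93,887/7⌋ = $13,412 → take DB $15,414. Book value $95,573.
Year 4: DB = ⌊$95,573 × 125%/9⌋ = $13,274; SL = ⌊$78,473/6⌋ = $13,078 → take DB $13,274. Book value $82,299.
Year 5: DB = ⌊$82,299 × 125%/9⌋ = $11,430; SL = ⌊$65,199/5⌋ = $13,039 → take SL $13,039. Book value $69,260.
Year 6: DB = ⌊$69,260 × 125%/9⌋ = $9,619; SL = ⌊$52,160/4⌋ = $13,040 → take SL $13,040. Book value $56,220.
Year 7: DB = ⌊$56,220 × 125%/9⌋ = $7,808; SL = ⌊$39,120/3⌋ = $13,040 → take SL $13,040. Book value $43,180.
Year 8: DB = ⌊$43,180 × 125%/9⌋ = $5,997; SL = ⌊$26,080/2⌋ = $13,040 → take SL $13,040. Book value $30,140.

$13,040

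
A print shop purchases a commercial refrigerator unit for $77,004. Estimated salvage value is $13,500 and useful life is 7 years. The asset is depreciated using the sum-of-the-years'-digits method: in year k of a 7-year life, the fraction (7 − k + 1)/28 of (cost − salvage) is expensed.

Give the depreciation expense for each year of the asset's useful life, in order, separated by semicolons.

Depreciable base = $77,004 − $13,500 = $63,504.
Sum of the years' digits = 7+6+5+4+3+2+1 = 28.
Year 1: $63,504 × 7/28 = $15,876. Book value $61,128.
Year 2: $63,504 × 6/28 = $13,608. Book value $47,520.
Year 3: $63,504 × 5/28 = $11,340. Book value $36,180.
Year 4: $63,504 × 4/28 = $9,072. Book value $27,108.
Year 5: $63,504 × 3/28 = $6,804. Book value $20,304.
Year 6: $63,504 × 2/28 = $4,536. Book value $15,768.
Year 7: $63,504 × 1/28 = $2,268. Book value $13,500.

$15,876; $13,608; $11,340; $9,072; $6,804; $4,536; $2,268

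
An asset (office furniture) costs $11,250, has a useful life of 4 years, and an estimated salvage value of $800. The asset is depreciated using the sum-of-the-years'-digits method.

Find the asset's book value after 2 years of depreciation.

Depreciable base = $11,250 − $800 = $10,450.
Sum of the years' digits = 4+3+2+1 = 10.
Year 1: $10,450 × 4/10 = $4,180. Book value $7,070.
Year 2: $10,450 × 3/10 = $3,135. Book value $3,935.

$3,935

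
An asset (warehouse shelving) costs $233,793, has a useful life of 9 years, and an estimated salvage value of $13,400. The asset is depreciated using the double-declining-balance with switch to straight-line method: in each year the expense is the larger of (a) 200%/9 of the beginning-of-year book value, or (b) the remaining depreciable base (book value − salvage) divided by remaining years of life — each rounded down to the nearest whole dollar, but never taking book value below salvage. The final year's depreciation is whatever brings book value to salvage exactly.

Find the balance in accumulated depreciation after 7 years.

$194,821

Depreciable base = $233,793 − $13,400 = $220,393.
Year 1: DB = ⌊$233,793 × 200%/9⌋ = $51,954; SL = ⌊$220,393/9⌋ = $24,488 → take DB $51,954. Book value $181,839.
Year 2: DB = ⌊$181,839 × 200%/9⌋ = $40,408; SL = ⌊$168,439/8⌋ = $21,054 → take DB $40,408. Book value $141,431.
Year 3: DB = ⌊$141,431 × 200%/9⌋ = $31,429; SL = ⌊$128,031/7⌋ = $18,290 → take DB $31,429. Book value $110,002.
Year 4: DB = ⌊$110,002 × 200%/9⌋ = $24,444; SL = ⌊$96,602/6⌋ = $16,100 → take DB $24,444. Book value $85,558.
Year 5: DB = ⌊$85,558 × 200%/9⌋ = $19,012; SL = ⌊$72,158/5⌋ = $14,431 → take DB $19,012. Book value $66,546.
Year 6: DB = ⌊$66,546 × 200%/9⌋ = $14,788; SL = ⌊$53,146/4⌋ = $13,286 → take DB $14,788. Book value $51,758.
Year 7: DB = ⌊$51,758 × 200%/9⌋ = $11,501; SL = ⌊$38,358/3⌋ = $12,786 → take SL $12,786. Book value $38,972.
Accumulated through year 7 = $233,793 − $38,972 = $194,821.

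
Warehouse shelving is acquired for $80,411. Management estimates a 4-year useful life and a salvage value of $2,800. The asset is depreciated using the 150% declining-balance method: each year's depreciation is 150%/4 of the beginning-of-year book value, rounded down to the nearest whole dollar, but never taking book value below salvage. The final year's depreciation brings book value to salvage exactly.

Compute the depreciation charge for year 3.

$11,779

Depreciable base = $80,411 − $2,800 = $77,611.
Year 1: ⌊$80,411 × 150%/4⌋ = $30,154. Book value $50,257.
Year 2: ⌊$50,257 × 150%/4⌋ = $18,846. Book value $31,411.
Year 3: ⌊$31,411 × 150%/4⌋ = $11,779. Book value $19,632.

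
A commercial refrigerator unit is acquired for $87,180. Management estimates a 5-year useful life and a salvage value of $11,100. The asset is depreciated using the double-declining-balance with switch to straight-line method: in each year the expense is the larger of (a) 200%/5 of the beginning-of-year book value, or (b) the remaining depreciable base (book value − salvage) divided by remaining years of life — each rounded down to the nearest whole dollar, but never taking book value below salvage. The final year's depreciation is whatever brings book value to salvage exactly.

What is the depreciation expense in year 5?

$199

Depreciable base = $87,180 − $11,100 = $76,080.
Year 1: DB = ⌊$87,180 × 200%/5⌋ = $34,872; SL = ⌊$76,080/5⌋ = $15,216 → take DB $34,872. Book value $52,308.
Year 2: DB = ⌊$52,308 × 200%/5⌋ = $20,923; SL = ⌊$41,208/4⌋ = $10,302 → take DB $20,923. Book value $31,385.
Year 3: DB = ⌊$31,385 × 200%/5⌋ = $12,554; SL = ⌊$20,285/3⌋ = $6,761 → take DB $12,554. Book value $18,831.
Year 4: DB = ⌊$18,831 × 200%/5⌋ = $7,532; SL = ⌊$7,731/2⌋ = $3,865 → take DB $7,532. Book value $11,299.
Year 5 (final): $11,299 − $11,100 = $199. Book value $11,100.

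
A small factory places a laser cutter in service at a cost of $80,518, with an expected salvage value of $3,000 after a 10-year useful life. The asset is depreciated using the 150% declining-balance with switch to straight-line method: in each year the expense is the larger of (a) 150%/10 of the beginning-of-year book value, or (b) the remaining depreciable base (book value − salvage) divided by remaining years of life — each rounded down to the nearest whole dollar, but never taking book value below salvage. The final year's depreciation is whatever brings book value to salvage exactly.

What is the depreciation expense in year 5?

Depreciable base = $80,518 − $3,000 = $77,518.
Year 1: DB = ⌊$80,518 × 150%/10⌋ = $12,077; SL = ⌊$77,518/10⌋ = $7,751 → take DB $12,077. Book value $68,441.
Year 2: DB = ⌊$68,441 × 150%/10⌋ = $10,266; SL = ⌊$65,441/9⌋ = $7,271 → take DB $10,266. Book value $58,175.
Year 3: DB = ⌊$58,175 × 150%/10⌋ = $8,726; SL = ⌊$55,175/8⌋ = $6,896 → take DB $8,726. Book value $49,449.
Year 4: DB = ⌊$49,449 × 150%/10⌋ = $7,417; SL = ⌊$46,449/7⌋ = $6,635 → take DB $7,417. Book value $42,032.
Year 5: DB = ⌊$42,032 × 150%/10⌋ = $6,304; SL = ⌊$39,032/6⌋ = $6,505 → take SL $6,505. Book value $35,527.

$6,505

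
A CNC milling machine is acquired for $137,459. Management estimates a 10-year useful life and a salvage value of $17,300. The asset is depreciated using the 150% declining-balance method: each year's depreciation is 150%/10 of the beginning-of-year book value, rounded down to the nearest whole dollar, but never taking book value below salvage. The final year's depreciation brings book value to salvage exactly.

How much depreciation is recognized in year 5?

Depreciable base = $137,459 − $17,300 = $120,159.
Year 1: ⌊$137,459 × 150%/10⌋ = $20,618. Book value $116,841.
Year 2: ⌊$116,841 × 150%/10⌋ = $17,526. Book value $99,315.
Year 3: ⌊$99,315 × 150%/10⌋ = $14,897. Book value $84,418.
Year 4: ⌊$84,418 × 150%/10⌋ = $12,662. Book value $71,756.
Year 5: ⌊$71,756 × 150%/10⌋ = $10,763. Book value $60,993.

$10,763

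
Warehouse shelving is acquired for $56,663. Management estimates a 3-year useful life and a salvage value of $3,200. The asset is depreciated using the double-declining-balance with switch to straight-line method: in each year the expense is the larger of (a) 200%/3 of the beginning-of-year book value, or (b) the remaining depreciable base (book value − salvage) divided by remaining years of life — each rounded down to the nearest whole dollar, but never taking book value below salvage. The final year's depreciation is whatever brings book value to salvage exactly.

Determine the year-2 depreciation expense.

$12,592

Depreciable base = $56,663 − $3,200 = $53,463.
Year 1: DB = ⌊$56,663 × 200%/3⌋ = $37,775; SL = ⌊$53,463/3⌋ = $17,821 → take DB $37,775. Book value $18,888.
Year 2: DB = ⌊$18,888 × 200%/3⌋ = $12,592; SL = ⌊$15,688/2⌋ = $7,844 → take DB $12,592. Book value $6,296.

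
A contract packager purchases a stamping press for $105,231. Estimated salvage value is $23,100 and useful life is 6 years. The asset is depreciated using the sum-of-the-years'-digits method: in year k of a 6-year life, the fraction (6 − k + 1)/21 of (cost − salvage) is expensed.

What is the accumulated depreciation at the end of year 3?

Depreciable base = $105,231 − $23,100 = $82,131.
Sum of the years' digits = 6+5+4+3+2+1 = 21.
Year 1: $82,131 × 6/21 = $23,466. Book value $81,765.
Year 2: $82,131 × 5/21 = $19,555. Book value $62,210.
Year 3: $82,131 × 4/21 = $15,644. Book value $46,566.
Accumulated through year 3 = $105,231 − $46,566 = $58,665.

$58,665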